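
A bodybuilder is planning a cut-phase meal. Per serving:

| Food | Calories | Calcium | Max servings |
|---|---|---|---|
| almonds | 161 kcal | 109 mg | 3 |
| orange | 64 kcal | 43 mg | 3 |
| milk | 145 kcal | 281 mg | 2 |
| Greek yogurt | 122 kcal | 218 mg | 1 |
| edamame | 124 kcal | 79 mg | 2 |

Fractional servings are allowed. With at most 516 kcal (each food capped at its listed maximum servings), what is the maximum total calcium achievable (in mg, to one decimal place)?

850.4 mg

Calcium per kcal: milk 1.938, Greek yogurt 1.787, almonds 0.677, orange 0.6719, edamame 0.6371.
Take 2 servings of milk: uses 290 kcal, +562.0 mg calcium (running total 562.0 mg).
Take 1 serving of Greek yogurt: uses 122 kcal, +218.0 mg calcium (running total 780.0 mg).
Take 0.646 servings of almonds: uses 104 kcal, +70.4 mg calcium (running total 850.4 mg).
Greedy by best ratio exhausts the calories allowance optimally: 850.4 mg.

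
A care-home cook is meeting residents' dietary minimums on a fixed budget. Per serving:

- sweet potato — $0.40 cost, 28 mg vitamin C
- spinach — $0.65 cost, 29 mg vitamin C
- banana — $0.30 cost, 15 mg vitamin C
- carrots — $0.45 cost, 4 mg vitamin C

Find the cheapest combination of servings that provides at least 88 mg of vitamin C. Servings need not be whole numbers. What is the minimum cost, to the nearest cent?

$1.26

Cost per mg of vitamin C: sweet potato $0.0143, banana $0.0200, spinach $0.0224, carrots $0.1125.
With no serving limits, use only sweet potato: 88 mg / 28 mg = 3.143 servings × $0.40 = $1.26.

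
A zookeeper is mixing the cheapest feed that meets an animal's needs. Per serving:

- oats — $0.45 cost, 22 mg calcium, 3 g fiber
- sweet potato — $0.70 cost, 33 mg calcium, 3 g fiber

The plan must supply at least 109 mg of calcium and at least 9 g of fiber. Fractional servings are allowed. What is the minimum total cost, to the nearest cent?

With two linear requirements the optimum uses one or two foods; enumerate the corners.
oats only: max(109/22, 9/3) = 4.955 servings → $2.23.
sweet potato only: max(109/33, 9/3) = 3.303 servings → $2.31.
oats + sweet potato with both targets exact would need a negative amount; discard.
Cheapest feasible corner: $2.23.

$2.23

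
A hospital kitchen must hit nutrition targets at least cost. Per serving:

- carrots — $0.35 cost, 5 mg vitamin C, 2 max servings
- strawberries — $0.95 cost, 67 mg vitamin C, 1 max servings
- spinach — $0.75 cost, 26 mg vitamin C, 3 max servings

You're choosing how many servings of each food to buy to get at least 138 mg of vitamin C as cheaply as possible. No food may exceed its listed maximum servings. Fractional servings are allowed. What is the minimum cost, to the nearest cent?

Cost per mg of vitamin C: strawberries $0.0142, spinach $0.0288, carrots $0.0700.
Take 1 serving of strawberries: +67.0 mg vitamin C for $0.95 (total $0.95, still need 71.0 mg).
Take 2.731 servings of spinach: +71.0 mg vitamin C for $2.05 (total $3.00, still need 0.0 mg).
Filling from the cheapest source first is optimal under one linear minimum: $3.00.

$3.00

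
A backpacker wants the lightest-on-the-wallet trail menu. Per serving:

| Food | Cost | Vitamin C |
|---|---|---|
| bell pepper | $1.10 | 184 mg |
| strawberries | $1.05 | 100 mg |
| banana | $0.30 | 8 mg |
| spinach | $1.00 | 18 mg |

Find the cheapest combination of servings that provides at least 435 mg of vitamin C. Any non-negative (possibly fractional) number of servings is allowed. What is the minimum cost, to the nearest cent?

$2.60

Cost per mg of vitamin C: bell pepper $0.0060, strawberries $0.0105, banana $0.0375, spinach $0.0556.
With no serving limits, use only bell pepper: 435 mg / 184 mg = 2.364 servings × $1.10 = $2.60.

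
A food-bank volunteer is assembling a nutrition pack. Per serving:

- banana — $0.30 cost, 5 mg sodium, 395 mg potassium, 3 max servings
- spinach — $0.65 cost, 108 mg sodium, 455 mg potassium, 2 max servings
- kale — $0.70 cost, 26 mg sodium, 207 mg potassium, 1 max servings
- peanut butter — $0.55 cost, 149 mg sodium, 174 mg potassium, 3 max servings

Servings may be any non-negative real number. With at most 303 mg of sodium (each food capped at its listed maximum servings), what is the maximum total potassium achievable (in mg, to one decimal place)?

Potassium per mg sodium: banana 79, kale 7.962, spinach 4.213, peanut butter 1.168.
Take 3 servings of banana: uses 15 mg sodium, +1185.0 mg potassium (running total 1185.0 mg).
Take 1 serving of kale: uses 26 mg sodium, +207.0 mg potassium (running total 1392.0 mg).
Take 2 servings of spinach: uses 216 mg sodium, +910.0 mg potassium (running total 2302.0 mg).
Take 0.3087 servings of peanut butter: uses 46 mg sodium, +53.7 mg potassium (running total 2355.7 mg).
Filling greedily by potassium-per-mg sodium is optimal for one linear limit, giving 2355.7 mg.

2355.7 mg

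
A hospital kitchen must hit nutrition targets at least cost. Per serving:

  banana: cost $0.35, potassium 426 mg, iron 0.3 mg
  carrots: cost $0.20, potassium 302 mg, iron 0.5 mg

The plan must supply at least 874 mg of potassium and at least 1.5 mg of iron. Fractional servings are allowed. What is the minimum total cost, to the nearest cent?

An LP optimum is at a vertex; with two nutrient constraints at most two foods are used. Check each candidate.
banana only: max(874/426, 1.5/0.3) = 5 servings → $1.75.
carrots only: max(874/302, 1.5/0.5) = 3 servings → $0.60.
banana + carrots: the both-tight solution has a negative serving — not a feasible corner.
So the least-cost plan costs $0.60.

$0.60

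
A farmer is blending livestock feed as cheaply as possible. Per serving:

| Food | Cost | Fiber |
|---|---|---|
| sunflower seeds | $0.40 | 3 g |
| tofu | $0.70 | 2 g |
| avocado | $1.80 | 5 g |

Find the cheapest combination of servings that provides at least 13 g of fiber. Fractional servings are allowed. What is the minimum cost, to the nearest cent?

Cost per g of fiber: sunflower seeds $0.1333, tofu $0.3500, avocado $0.3600.
With no serving limits, use only sunflower seeds: 13 g / 3 g = 4.333 servings × $0.40 = $1.73.

$1.73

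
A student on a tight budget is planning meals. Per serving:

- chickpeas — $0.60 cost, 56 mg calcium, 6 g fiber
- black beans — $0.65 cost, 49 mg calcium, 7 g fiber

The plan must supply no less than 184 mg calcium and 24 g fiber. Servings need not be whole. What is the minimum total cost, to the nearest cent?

Two binding constraints pin down two serving amounts, so the optimal mix uses at most two foods. The candidates are each food alone (scaled to the tighter of calcium/fiber) and each pair with both constraints tight.
chickpeas only: max(184/56, 24/6) = 4 servings → $2.40.
black beans only: max(184/49, 24/7) = 3.755 servings → $2.44.
chickpeas + black beans with both tight: 1.143 servings and 2.449 servings → $2.28.
The minimum over all feasible corners is $2.28.

$2.28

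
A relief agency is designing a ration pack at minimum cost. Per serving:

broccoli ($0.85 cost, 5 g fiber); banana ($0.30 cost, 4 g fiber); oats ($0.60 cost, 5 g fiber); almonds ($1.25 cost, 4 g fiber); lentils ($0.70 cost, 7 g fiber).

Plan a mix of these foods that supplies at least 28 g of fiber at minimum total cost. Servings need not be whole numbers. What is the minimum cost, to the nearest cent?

$2.10

Cost per g of fiber: banana $0.0750, lentils $0.1000, oats $0.1200, broccoli $0.1700, almonds $0.3125.
With no serving limits, use only banana: 28 g / 4 g = 7 servings × $0.30 = $2.10.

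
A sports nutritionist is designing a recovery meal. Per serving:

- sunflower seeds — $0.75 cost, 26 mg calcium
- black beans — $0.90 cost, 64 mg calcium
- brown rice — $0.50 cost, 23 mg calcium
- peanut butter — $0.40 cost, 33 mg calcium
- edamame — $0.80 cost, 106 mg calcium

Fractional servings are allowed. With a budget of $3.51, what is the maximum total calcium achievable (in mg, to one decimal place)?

465.1 mg

Calcium per dollar: edamame 132.5, peanut butter 82.5, black beans 71.11, brown rice 46, sunflower seeds 34.67.
With no serving limits, spend the whole cost allowance on edamame: $3.51 / $0.80 × 106 mg = 465.1 mg.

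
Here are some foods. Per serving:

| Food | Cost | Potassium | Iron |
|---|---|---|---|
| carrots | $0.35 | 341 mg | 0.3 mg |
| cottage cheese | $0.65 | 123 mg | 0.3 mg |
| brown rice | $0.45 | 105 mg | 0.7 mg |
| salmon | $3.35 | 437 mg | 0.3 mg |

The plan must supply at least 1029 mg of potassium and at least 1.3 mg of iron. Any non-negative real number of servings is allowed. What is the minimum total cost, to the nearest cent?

Compare the cost at each extreme point of the feasible region.
carrots only: max(1029/341, 1.3/0.3) = 4.333 servings → $1.52.
cottage cheese only: max(1029/123, 1.3/0.3) = 8.366 servings → $5.44.
brown rice only: max(1029/105, 1.3/0.7) = 9.8 servings → $4.41.
salmon only: max(1029/437, 1.3/0.3) = 4.333 servings → $14.52.
carrots + cottage cheese with both tight: 2.275 servings and 2.058 servings → $2.13.
carrots + brown rice with both tight: 2.818 servings and 0.6496 servings → $1.28.
carrots + salmon with both targets exact would need a negative amount; discard.
cottage cheese + brown rice: the both-tight solution has a negative serving — not a feasible corner.
cottage cheese + salmon with both tight: 2.754 servings and 1.58 servings → $7.08.
brown rice + salmon with both tight: 0.9453 servings and 2.128 servings → $7.55.
Cheapest feasible corner: $1.28.

$1.28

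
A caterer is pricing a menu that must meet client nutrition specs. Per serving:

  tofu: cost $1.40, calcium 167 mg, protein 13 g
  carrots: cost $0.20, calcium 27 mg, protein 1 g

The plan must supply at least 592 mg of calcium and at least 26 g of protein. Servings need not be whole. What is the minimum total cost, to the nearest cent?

$4.48

The cheapest plan sits at a corner of the feasible region — with two constraints it uses at most two foods.
tofu only: max(592/167, 26/13) = 3.545 servings → $4.96.
carrots only: max(592/27, 26/1) = 26 servings → $5.20.
tofu + carrots with both tight: 0.5978 servings and 18.23 servings → $4.48.
Cheapest feasible corner: $4.48.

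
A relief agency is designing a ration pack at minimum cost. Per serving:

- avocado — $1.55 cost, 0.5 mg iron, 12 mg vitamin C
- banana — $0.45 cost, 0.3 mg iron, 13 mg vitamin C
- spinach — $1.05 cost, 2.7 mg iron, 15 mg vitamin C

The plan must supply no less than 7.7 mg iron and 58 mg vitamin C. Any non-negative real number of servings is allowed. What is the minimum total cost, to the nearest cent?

$3.44

avocado only: max(7.7/0.5, 58/12) = 15.4 servings → $23.87.
banana only: max(7.7/0.3, 58/13) = 25.67 servings → $11.55.
spinach only: max(7.7/2.7, 58/15) = 3.867 servings → $4.06.
avocado + banana: intersection lies outside the first quadrant.
avocado + spinach with both tight: 1.651 servings and 2.546 servings → $5.23.
banana + spinach with both tight: 1.343 servings and 2.703 servings → $3.44.
So the least-cost plan costs $3.44.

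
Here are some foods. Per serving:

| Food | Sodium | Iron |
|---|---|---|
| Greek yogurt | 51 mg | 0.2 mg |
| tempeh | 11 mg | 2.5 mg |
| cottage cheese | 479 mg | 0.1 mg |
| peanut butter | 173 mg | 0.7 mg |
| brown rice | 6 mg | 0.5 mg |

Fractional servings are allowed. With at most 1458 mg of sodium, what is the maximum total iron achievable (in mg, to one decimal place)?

331.4 mg

Iron per mg sodium: tempeh 0.2273, brown rice 0.08333, peanut butter 0.004046, Greek yogurt 0.003922, cottage cheese 0.0002088.
With no serving limits, spend the whole sodium allowance on tempeh: 1458 mg / 11 mg × 2.5 mg = 331.4 mg.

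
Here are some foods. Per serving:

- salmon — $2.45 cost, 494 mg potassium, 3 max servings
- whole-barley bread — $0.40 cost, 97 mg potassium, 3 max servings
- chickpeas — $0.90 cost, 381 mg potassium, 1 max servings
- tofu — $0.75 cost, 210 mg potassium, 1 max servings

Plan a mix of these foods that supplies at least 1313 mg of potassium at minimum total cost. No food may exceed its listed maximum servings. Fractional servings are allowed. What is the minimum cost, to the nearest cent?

$4.99

Cost per mg of potassium: chickpeas $0.0024, tofu $0.0036, whole-barley bread $0.0041, salmon $0.0050.
Take 1 serving of chickpeas: +381.0 mg potassium for $0.90 (total $0.90, still need 932.0 mg).
Take 1 serving of tofu: +210.0 mg potassium for $0.75 (total $1.65, still need 722.0 mg).
Take 3 servings of whole-barley bread: +291.0 mg potassium for $1.20 (total $2.85, still need 431.0 mg).
Take 0.8725 servings of salmon: +431.0 mg potassium for $2.14 (total $4.99, still need 0.0 mg).
Greedy by cheapest-per-mg is optimal for a single linear constraint, so the minimum cost is $4.99.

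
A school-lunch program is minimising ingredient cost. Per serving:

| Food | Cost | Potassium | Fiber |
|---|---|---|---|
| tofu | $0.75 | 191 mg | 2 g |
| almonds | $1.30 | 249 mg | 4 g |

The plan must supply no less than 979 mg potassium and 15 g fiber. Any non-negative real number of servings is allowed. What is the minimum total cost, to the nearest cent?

$4.94

This is a tiny linear program; its minimum lies at a vertex of the feasible set. List the vertices and price them.
tofu only: max(979/191, 15/2) = 7.5 servings → $5.62.
almonds only: max(979/249, 15/4) = 3.932 servings → $5.11.
tofu + almonds with both tight: 0.6805 servings and 3.41 servings → $4.94.
Cheapest feasible corner: $4.94.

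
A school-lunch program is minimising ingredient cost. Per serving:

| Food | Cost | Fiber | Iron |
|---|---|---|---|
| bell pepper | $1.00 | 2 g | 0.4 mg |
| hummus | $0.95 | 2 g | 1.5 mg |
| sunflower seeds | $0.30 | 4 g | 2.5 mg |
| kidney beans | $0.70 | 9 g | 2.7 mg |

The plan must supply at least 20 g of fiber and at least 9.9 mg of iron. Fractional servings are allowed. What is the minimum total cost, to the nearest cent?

An LP optimum is at a vertex; with two nutrient constraints at most two foods are used. Check each candidate.
bell pepper only: max(20/2, 9.9/0.4) = 24.75 servings → $24.75.
hummus only: max(20/2, 9.9/1.5) = 10 servings → $9.50.
sunflower seeds only: max(20/4, 9.9/2.5) = 5 servings → $1.50.
kidney beans only: max(20/9, 9.9/2.7) = 3.667 servings → $2.57.
bell pepper + hummus with both tight: 4.636 servings and 5.364 servings → $9.73.
bell pepper + sunflower seeds with both tight: 3.059 servings and 3.471 servings → $4.10.
bell pepper + kidney beans: the both-tight solution has a negative serving — not a feasible corner.
hummus + sunflower seeds with both targets exact would need a negative amount; discard.
hummus + kidney beans with both tight: 4.333 servings and 1.259 servings → $5.00.
sunflower seeds + kidney beans with both tight: 3 servings and 0.8889 servings → $1.52.
So the least-cost plan costs $1.50.

$1.50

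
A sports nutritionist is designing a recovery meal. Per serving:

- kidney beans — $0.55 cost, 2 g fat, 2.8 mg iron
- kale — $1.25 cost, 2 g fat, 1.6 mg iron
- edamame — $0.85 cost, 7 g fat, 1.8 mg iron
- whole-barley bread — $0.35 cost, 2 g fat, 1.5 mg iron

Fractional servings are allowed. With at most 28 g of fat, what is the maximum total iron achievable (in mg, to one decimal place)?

Iron per g fat: kidney beans 1.4, kale 0.8, whole-barley bread 0.75, edamame 0.2571.
With no serving limits, spend the whole fat allowance on kidney beans: 28 g / 2 g × 2.8 mg = 39.2 mg.

39.2 mg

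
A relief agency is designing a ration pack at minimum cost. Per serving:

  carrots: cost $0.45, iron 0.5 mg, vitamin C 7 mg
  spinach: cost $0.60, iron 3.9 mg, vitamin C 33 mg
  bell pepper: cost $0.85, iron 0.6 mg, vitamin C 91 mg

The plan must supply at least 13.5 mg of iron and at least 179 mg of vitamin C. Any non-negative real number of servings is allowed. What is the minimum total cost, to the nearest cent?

$2.65

Check every corner: each single food scaled to meet both minima, and each pair solved so both constraints bind.
carrots only: max(13.5/0.5, 179/7) = 27 servings → $12.15.
spinach only: max(13.5/3.9, 179/33) = 5.424 servings → $3.25.
bell pepper only: max(13.5/0.6, 179/91) = 22.5 servings → $19.12.
carrots + spinach with both tight: 23.39 servings and 0.463 servings → $10.80.
carrots + bell pepper: the both-tight solution has a negative serving — not a feasible corner.
spinach + bell pepper with both tight: 3.346 servings and 0.7538 servings → $2.65.
So the least-cost plan costs $2.65.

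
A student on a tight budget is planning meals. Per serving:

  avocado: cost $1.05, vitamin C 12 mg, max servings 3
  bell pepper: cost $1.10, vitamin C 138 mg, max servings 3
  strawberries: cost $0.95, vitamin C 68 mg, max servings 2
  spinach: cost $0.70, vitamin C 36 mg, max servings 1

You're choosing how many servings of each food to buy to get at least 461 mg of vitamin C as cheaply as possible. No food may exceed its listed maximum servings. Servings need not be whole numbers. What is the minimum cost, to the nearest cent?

Cost per mg of vitamin C: bell pepper $0.0080, strawberries $0.0140, spinach $0.0194, avocado $0.0875.
Take 3 servings of bell pepper: +414.0 mg vitamin C for $3.30 (total $3.30, still need 47.0 mg).
Take 0.6912 servings of strawberries: +47.0 mg vitamin C for $0.66 (total $3.96, still need 0.0 mg).
Filling from the cheapest source first is optimal under one linear minimum: $3.96.

$3.96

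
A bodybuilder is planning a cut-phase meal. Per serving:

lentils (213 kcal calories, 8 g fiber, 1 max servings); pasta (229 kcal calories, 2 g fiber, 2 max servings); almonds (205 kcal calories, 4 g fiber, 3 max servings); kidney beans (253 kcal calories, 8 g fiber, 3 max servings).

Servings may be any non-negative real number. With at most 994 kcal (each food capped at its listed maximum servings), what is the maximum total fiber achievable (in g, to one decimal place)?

Fiber per kcal: lentils 0.03756, kidney beans 0.03162, almonds 0.01951, pasta 0.008734.
Take 1 serving of lentils: uses 213 kcal, +8.0 g fiber (running total 8.0 g).
Take 3 servings of kidney beans: uses 759 kcal, +24.0 g fiber (running total 32.0 g).
Take 0.1073 servings of almonds: uses 22 kcal, +0.4 g fiber (running total 32.4 g).
Filling greedily by fiber-per-kcal is optimal for one linear limit, giving 32.4 g.

32.4 g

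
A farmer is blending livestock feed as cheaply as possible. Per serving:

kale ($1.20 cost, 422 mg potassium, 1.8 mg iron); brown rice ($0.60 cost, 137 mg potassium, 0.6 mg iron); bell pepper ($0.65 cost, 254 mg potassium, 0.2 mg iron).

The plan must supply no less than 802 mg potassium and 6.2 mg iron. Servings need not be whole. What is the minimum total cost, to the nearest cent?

$4.13

An LP optimum is at a vertex; with two nutrient constraints at most two foods are used. Check each candidate.
kale only: max(802/422, 6.2/1.8) = 3.444 servings → $4.13.
brown rice only: max(802/137, 6.2/0.6) = 10.33 servings → $6.20.
bell pepper only: max(802/254, 6.2/0.2) = 31 servings → $20.15.
kale + brown rice with both targets exact would need a negative amount; discard.
kale + bell pepper with both targets exact would need a negative amount; discard.
brown rice + bell pepper: the both-tight solution has a negative serving — not a feasible corner.
Cheapest feasible corner: $4.13.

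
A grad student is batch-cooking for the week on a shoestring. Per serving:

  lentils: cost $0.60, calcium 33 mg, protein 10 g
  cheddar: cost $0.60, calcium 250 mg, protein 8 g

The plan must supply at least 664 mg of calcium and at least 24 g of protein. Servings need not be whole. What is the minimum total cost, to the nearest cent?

$1.75

lentils only: max(664/33, 24/10) = 20.12 servings → $12.07.
cheddar only: max(664/250, 24/8) = 3 servings → $1.80.
lentils + cheddar with both tight: 0.3077 servings and 2.615 servings → $1.75.
So the least-cost plan costs $1.75.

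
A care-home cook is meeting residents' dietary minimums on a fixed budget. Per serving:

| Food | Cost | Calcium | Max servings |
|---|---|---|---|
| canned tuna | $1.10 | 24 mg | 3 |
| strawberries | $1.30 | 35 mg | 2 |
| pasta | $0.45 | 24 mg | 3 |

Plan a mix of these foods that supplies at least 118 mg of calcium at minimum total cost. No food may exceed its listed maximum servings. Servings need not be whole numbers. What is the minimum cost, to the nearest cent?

$3.06

Cost per mg of calcium: pasta $0.0187, strawberries $0.0371, canned tuna $0.0458.
Take 3 servings of pasta: +72.0 mg calcium for $1.35 (total $1.35, still need 46.0 mg).
Take 1.314 servings of strawberries: +46.0 mg calcium for $1.71 (total $3.06, still need 0.0 mg).
Filling from the cheapest source first is optimal under one linear minimum: $3.06.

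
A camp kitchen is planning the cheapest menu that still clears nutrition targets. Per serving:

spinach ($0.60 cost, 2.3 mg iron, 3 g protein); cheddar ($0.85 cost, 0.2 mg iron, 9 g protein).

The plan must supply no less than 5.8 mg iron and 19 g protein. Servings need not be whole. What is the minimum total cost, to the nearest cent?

At the optimum either one food covers both requirements or two foods hit both targets exactly; no other combination can be cheaper.
spinach only: max(5.8/2.3, 19/3) = 6.333 servings → $3.80.
cheddar only: max(5.8/0.2, 19/9) = 29 servings → $24.65.
spinach + cheddar with both tight: 2.408 servings and 1.308 servings → $2.56.
So the least-cost plan costs $2.56.

$2.56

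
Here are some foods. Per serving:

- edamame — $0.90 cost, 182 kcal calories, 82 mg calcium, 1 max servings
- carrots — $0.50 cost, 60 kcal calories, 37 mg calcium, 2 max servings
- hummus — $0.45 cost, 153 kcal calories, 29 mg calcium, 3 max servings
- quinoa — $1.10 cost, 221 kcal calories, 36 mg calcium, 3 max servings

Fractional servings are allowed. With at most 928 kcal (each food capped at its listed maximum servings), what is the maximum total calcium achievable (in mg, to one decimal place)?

Calcium per kcal: carrots 0.6167, edamame 0.4505, hummus 0.1895, quinoa 0.1629.
Take 2 servings of carrots: uses 120 kcal, +74.0 mg calcium (running total 74.0 mg).
Take 1 serving of edamame: uses 182 kcal, +82.0 mg calcium (running total 156.0 mg).
Take 3 servings of hummus: uses 459 kcal, +87.0 mg calcium (running total 243.0 mg).
Take 0.7557 servings of quinoa: uses 167 kcal, +27.2 mg calcium (running total 270.2 mg).
Filling greedily by calcium-per-kcal is optimal for one linear limit, giving 270.2 mg.

270.2 mg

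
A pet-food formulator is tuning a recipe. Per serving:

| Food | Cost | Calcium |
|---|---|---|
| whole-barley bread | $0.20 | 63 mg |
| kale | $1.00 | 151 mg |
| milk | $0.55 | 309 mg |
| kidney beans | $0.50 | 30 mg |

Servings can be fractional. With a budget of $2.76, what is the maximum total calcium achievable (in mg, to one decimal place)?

1550.6 mg

Calcium per dollar: milk 561.8, whole-barley bread 315, kale 151, kidney beans 60.
With no serving limits, spend the whole cost allowance on milk: $2.76 / $0.55 × 309 mg = 1550.6 mg.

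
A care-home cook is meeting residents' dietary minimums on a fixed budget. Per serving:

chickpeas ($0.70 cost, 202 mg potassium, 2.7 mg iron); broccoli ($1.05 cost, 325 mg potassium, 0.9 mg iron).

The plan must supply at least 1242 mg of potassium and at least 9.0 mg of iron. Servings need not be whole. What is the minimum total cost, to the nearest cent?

Compare the cost at each extreme point of the feasible region.
chickpeas only: max(1242/202, 9.0/2.7) = 6.149 servings → $4.30.
broccoli only: max(1242/325, 9.0/0.9) = 10 servings → $10.50.
chickpeas + broccoli with both tight: 2.598 servings and 2.207 servings → $4.14.
Cheapest feasible corner: $4.14.

$4.14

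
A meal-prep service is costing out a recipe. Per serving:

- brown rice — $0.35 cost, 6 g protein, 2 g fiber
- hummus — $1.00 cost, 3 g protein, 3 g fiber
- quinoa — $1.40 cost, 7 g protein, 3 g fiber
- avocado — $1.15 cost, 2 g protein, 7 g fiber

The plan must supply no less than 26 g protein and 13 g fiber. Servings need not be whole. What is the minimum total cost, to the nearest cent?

A basic optimal solution has at most two foods positive. Try each food alone and each pair with both targets met exactly.
brown rice only: max(26/6, 13/2) = 6.5 servings → $2.27.
hummus only: max(26/3, 13/3) = 8.667 servings → $8.67.
quinoa only: max(26/7, 13/3) = 4.333 servings → $6.07.
avocado only: max(26/2, 13/7) = 13 servings → $14.95.
brown rice + hummus with both tight: 3.25 servings and 2.167 servings → $3.30.
brown rice + quinoa with both targets exact would need a negative amount; discard.
brown rice + avocado with both tight: 4.105 servings and 0.6842 servings → $2.22.
hummus + quinoa with both tight: 1.083 servings and 3.25 servings → $5.63.
hummus + avocado with both targets exact would need a negative amount; discard.
quinoa + avocado with both tight: 3.628 servings and 0.3023 servings → $5.43.
Cheapest feasible corner: $2.22.

$2.22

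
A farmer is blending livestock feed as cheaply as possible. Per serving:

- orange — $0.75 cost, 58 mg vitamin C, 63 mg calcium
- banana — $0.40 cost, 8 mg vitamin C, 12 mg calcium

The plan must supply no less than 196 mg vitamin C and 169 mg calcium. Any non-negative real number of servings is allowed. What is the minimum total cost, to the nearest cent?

$2.53

The cheapest plan sits at a corner of the feasible region — with two constraints it uses at most two foods.
orange only: max(196/58, 169/63) = 3.379 servings → $2.53.
banana only: max(196/8, 169/12) = 24.5 servings → $9.80.
orange + banana: intersection lies outside the first quadrant.
So the least-cost plan costs $2.53.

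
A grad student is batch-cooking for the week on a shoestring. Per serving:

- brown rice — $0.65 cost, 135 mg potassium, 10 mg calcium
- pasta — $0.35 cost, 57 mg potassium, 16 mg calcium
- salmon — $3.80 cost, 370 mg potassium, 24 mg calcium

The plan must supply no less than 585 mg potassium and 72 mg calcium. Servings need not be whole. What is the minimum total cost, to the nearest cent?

With two linear requirements the optimum uses one or two foods; enumerate the corners.
brown rice only: max(585/135, 72/10) = 7.2 servings → $4.68.
pasta only: max(585/57, 72/16) = 10.26 servings → $3.59.
salmon only: max(585/370, 72/24) = 3 servings → $11.40.
brown rice + pasta with both tight: 3.306 servings and 2.434 servings → $3.00.
brown rice + salmon with both targets exact would need a negative amount; discard.
pasta + salmon with both tight: 2.768 servings and 1.155 servings → $5.36.
Cheapest feasible corner: $3.00.

$3.00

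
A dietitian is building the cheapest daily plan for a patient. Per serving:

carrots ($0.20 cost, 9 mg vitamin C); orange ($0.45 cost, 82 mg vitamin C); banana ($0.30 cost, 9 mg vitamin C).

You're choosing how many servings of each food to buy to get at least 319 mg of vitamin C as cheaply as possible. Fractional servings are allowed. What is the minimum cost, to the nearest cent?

Cost per mg of vitamin C: orange $0.0055, carrots $0.0222, banana $0.0333.
With no serving limits, use only orange: 319 mg / 82 mg = 3.89 servings × $0.45 = $1.75.

$1.75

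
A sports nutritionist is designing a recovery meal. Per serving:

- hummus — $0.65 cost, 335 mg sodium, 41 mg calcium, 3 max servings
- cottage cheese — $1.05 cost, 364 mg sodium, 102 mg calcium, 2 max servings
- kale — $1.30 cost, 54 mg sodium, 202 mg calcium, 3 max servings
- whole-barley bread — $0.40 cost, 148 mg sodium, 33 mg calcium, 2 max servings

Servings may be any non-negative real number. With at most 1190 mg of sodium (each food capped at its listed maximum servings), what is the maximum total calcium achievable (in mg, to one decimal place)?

876.5 mg

Calcium per mg sodium: kale 3.741, cottage cheese 0.2802, whole-barley bread 0.223, hummus 0.1224.
Take 3 servings of kale: uses 162 mg sodium, +606.0 mg calcium (running total 606.0 mg).
Take 2 servings of cottage cheese: uses 728 mg sodium, +204.0 mg calcium (running total 810.0 mg).
Take 2 servings of whole-barley bread: uses 296 mg sodium, +66.0 mg calcium (running total 876.0 mg).
Take 0.01194 servings of hummus: uses 4 mg sodium, +0.5 mg calcium (running total 876.5 mg).
Greedy by best ratio exhausts the sodium allowance optimally: 876.5 mg.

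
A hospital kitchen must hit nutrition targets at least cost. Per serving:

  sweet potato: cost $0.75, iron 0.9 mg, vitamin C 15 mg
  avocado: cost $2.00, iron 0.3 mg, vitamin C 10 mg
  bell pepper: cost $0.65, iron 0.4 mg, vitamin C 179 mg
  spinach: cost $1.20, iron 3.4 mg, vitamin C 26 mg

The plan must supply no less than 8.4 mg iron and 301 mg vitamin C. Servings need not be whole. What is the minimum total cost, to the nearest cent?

$3.65

Check every corner: each single food scaled to meet both minima, and each pair solved so both constraints bind.
sweet potato only: max(8.4/0.9, 301/15) = 20.07 servings → $15.05.
avocado only: max(8.4/0.3, 301/10) = 30.1 servings → $60.20.
bell pepper only: max(8.4/0.4, 301/179) = 21 servings → $13.65.
spinach only: max(8.4/3.4, 301/26) = 11.58 servings → $13.89.
sweet potato + avocado: the both-tight solution has a negative serving — not a feasible corner.
sweet potato + bell pepper with both tight: 8.918 servings and 0.9342 servings → $7.30.
sweet potato + spinach: the both-tight solution has a negative serving — not a feasible corner.
avocado + bell pepper with both tight: 27.83 servings and 0.1268 servings → $55.74.
avocado + spinach: intersection lies outside the first quadrant.
bell pepper + spinach with both tight: 1.346 servings and 2.312 servings → $3.65.
The minimum over all feasible corners is $3.65.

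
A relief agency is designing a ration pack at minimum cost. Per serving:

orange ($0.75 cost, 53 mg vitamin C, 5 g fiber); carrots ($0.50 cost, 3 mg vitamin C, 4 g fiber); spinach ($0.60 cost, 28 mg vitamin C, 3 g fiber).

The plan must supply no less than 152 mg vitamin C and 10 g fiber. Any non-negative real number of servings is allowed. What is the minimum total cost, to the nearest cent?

$2.15

orange only: max(152/53, 10/5) = 2.868 servings → $2.15.
carrots only: max(152/3, 10/4) = 50.67 servings → $25.33.
spinach only: max(152/28, 10/3) = 5.429 servings → $3.26.
orange + carrots: intersection lies outside the first quadrant.
orange + spinach: the both-tight solution has a negative serving — not a feasible corner.
carrots + spinach with both targets exact would need a negative amount; discard.
So the least-cost plan costs $2.15.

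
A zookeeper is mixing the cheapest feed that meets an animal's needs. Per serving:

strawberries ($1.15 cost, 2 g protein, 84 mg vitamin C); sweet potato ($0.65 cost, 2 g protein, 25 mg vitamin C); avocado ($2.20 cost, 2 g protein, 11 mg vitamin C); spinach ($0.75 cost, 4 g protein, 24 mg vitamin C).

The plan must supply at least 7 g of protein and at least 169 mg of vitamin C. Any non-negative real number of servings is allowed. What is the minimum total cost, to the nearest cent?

strawberries only: max(7/2, 169/84) = 3.5 servings → $4.03.
sweet potato only: max(7/2, 169/25) = 6.76 servings → $4.39.
avocado only: max(7/2, 169/11) = 15.36 servings → $33.80.
spinach only: max(7/4, 169/24) = 7.042 servings → $5.28.
strawberries + sweet potato with both tight: 1.381 servings and 2.119 servings → $2.97.
strawberries + avocado with both tight: 1.788 servings and 1.712 servings → $5.82.
strawberries + spinach with both tight: 1.764 servings and 0.8681 servings → $2.68.
sweet potato + avocado with both targets exact would need a negative amount; discard.
sweet potato + spinach: intersection lies outside the first quadrant.
avocado + spinach: the both-tight solution has a negative serving — not a feasible corner.
Cheapest feasible corner: $2.68.

$2.68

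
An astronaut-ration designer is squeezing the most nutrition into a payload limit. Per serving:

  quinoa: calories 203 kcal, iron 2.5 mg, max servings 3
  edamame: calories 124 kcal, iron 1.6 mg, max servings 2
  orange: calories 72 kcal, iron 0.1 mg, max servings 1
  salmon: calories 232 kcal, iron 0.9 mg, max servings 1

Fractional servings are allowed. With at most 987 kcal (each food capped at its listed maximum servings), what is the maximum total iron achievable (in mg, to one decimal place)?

Iron per kcal: edamame 0.0129, quinoa 0.01232, salmon 0.003879, orange 0.001389.
Take 2 servings of edamame: uses 248 kcal, +3.2 mg iron (running total 3.2 mg).
Take 3 servings of quinoa: uses 609 kcal, +7.5 mg iron (running total 10.7 mg).
Take 0.5603 servings of salmon: uses 130 kcal, +0.5 mg iron (running total 11.2 mg).
Greedy by best ratio exhausts the calories allowance optimally: 11.2 mg.

11.2 mg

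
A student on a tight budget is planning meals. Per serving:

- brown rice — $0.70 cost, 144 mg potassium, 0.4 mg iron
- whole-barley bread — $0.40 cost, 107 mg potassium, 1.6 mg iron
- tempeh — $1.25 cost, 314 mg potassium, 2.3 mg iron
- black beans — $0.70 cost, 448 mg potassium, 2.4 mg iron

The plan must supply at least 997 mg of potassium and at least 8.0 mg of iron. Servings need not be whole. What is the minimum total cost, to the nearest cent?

Check every corner: each single food scaled to meet both minima, and each pair solved so both constraints bind.
brown rice only: max(997/144, 8.0/0.4) = 20 servings → $14.00.
whole-barley bread only: max(997/107, 8.0/1.6) = 9.318 servings → $3.73.
tempeh only: max(997/314, 8.0/2.3) = 3.478 servings → $4.35.
black beans only: max(997/448, 8.0/2.4) = 3.333 servings → $2.33.
brown rice + whole-barley bread with both tight: 3.94 servings and 4.015 servings → $4.36.
brown rice + tempeh: intersection lies outside the first quadrant.
brown rice + black beans with both targets exact would need a negative amount; discard.
whole-barley bread + tempeh with both tight: 0.8541 servings and 2.884 servings → $3.95.
whole-barley bread + black beans with both tight: 2.59 servings and 1.607 servings → $2.16.
tempeh + black beans with both targets exact would need a negative amount; discard.
Cheapest feasible corner: $2.16.

$2.16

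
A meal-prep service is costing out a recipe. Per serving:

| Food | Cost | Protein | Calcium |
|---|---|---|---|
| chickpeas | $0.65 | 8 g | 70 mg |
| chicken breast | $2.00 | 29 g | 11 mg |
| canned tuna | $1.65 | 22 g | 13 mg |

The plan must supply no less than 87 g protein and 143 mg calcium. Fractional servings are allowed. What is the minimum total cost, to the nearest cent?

chickpeas only: max(87/8, 143/70) = 10.88 servings → $7.07.
chicken breast only: max(87/29, 143/11) = 13 servings → $26.00.
canned tuna only: max(87/22, 143/13) = 11 servings → $18.15.
chickpeas + chicken breast with both tight: 1.643 servings and 2.547 servings → $6.16.
chickpeas + canned tuna with both tight: 1.403 servings and 3.444 servings → $6.60.
chicken breast + canned tuna with both targets exact would need a negative amount; discard.
So the least-cost plan costs $6.16.

$6.16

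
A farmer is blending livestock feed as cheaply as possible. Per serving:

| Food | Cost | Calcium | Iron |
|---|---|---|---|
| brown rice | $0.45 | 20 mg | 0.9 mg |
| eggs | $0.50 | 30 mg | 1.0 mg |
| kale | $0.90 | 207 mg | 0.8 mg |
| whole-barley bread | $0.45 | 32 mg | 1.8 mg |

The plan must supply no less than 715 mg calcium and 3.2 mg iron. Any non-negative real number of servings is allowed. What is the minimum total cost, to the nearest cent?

$3.19

Compare the cost at each extreme point of the feasible region.
brown rice only: max(715/20, 3.2/0.9) = 35.75 servings → $16.09.
eggs only: max(715/30, 3.2/1.0) = 23.83 servings → $11.92.
kale only: max(715/207, 3.2/0.8) = 4 servings → $3.60.
whole-barley bread only: max(715/32, 3.2/1.8) = 22.34 servings → $10.05.
brown rice + eggs: the both-tight solution has a negative serving — not a feasible corner.
brown rice + kale with both tight: 0.5308 servings and 3.403 servings → $3.30.
brown rice + whole-barley bread: the both-tight solution has a negative serving — not a feasible corner.
eggs + kale with both tight: 0.494 servings and 3.383 servings → $3.29.
eggs + whole-barley bread: intersection lies outside the first quadrant.
kale + whole-barley bread with both tight: 3.414 servings and 0.2605 servings → $3.19.
Cheapest feasible corner: $3.19.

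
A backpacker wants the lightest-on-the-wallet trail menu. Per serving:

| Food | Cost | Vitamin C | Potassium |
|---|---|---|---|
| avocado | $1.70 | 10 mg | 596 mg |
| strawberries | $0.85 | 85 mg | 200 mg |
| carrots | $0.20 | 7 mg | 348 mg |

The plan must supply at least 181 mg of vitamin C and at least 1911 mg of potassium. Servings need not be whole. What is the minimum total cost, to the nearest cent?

Check every corner: each single food scaled to meet both minima, and each pair solved so both constraints bind.
avocado only: max(181/10, 1911/596) = 18.1 servings → $30.77.
strawberries only: max(181/85, 1911/200) = 9.555 servings → $8.12.
carrots only: max(181/7, 1911/348) = 25.86 servings → $5.17.
avocado + strawberries with both tight: 2.594 servings and 1.824 servings → $5.96.
avocado + carrots: the both-tight solution has a negative serving — not a feasible corner.
strawberries + carrots with both tight: 1.761 servings and 4.48 servings → $2.39.
Cheapest feasible corner: $2.39.

$2.39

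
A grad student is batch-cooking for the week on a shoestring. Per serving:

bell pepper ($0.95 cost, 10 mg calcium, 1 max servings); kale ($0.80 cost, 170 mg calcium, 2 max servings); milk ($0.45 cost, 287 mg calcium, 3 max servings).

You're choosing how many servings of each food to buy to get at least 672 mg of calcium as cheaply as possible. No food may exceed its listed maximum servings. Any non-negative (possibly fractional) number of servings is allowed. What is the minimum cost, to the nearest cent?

Cost per mg of calcium: milk $0.0016, kale $0.0047, bell pepper $0.0950.
Take 2.341 servings of milk: +672.0 mg calcium for $1.05 (total $1.05, still need 0.0 mg).
Filling from the cheapest source first is optimal under one linear minimum: $1.05.

$1.05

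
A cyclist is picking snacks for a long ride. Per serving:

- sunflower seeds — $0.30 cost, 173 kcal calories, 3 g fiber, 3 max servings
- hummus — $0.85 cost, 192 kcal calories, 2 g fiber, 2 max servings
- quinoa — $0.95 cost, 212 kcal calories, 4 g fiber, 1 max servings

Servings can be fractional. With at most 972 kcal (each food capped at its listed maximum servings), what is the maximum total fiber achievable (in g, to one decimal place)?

15.5 g

Fiber per kcal: quinoa 0.01887, sunflower seeds 0.01734, hummus 0.01042.
Take 1 serving of quinoa: uses 212 kcal, +4.0 g fiber (running total 4.0 g).
Take 3 servings of sunflower seeds: uses 519 kcal, +9.0 g fiber (running total 13.0 g).
Take 1.255 servings of hummus: uses 241 kcal, +2.5 g fiber (running total 15.5 g).
Filling greedily by fiber-per-kcal is optimal for one linear limit, giving 15.5 g.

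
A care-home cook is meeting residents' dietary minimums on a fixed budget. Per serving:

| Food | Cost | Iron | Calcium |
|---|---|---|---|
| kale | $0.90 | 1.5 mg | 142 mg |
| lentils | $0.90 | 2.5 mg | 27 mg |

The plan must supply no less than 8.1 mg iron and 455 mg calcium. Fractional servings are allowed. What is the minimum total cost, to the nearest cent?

$3.97

Check every corner: each single food scaled to meet both minima, and each pair solved so both constraints bind.
kale only: max(8.1/1.5, 455/142) = 5.4 servings → $4.86.
lentils only: max(8.1/2.5, 455/27) = 16.85 servings → $15.17.
kale + lentils with both tight: 2.921 servings and 1.487 servings → $3.97.
So the least-cost plan costs $3.97.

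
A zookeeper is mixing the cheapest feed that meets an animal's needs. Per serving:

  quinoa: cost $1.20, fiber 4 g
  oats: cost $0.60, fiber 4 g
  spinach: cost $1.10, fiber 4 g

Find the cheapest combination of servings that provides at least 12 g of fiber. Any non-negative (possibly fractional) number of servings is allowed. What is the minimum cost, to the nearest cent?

Cost per g of fiber: oats $0.1500, spinach $0.2750, quinoa $0.3000.
With no serving limits, use only oats: 12 g / 4 g = 3 servings × $0.60 = $1.80.

$1.80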